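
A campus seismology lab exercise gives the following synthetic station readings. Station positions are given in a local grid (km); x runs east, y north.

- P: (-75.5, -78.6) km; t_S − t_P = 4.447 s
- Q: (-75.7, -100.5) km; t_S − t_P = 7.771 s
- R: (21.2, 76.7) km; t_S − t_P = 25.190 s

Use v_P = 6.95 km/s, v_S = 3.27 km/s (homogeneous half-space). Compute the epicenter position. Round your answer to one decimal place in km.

x ≈ -62.7 km, y ≈ -54.3 km

Distance from S−P lag: d = Δt · v_P v_S / (v_P − v_S) = Δt · (6.95·3.27)/(6.95−3.27) ≈ 6.1757·Δt.
So d_P = 27.46, d_Q = 47.99, d_R = 155.57 km.
Circle about each station: (x + 75.5)² + (y + 78.6)² = 27.46²; (x + 75.7)² + (y + 100.5)² = 47.99²; (x − 21.2)² + (y − 76.7)² = 155.57².
Subtracting pairs of circle equations eliminates x²+y² and gives linear equations (the radical axes):
-0.4 x − 43.8 y = 2403.54
193.4 x + 310.6 y = -28993.85
Solving the 2×2 system: x ≈ -62.7, y ≈ -54.3 km.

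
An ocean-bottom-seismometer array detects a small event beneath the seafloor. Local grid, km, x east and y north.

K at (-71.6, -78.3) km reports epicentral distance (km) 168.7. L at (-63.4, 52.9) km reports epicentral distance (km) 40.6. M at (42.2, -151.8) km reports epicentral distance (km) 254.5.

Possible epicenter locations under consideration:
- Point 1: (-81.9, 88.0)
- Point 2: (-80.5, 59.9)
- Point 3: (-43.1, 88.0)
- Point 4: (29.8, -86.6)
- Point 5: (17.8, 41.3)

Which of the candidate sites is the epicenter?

For each candidate, compare |candidate − station| to the reported distance:
Point 1: residuals K 2.1, L 0.9, M 15.5 → max 15.5 km
Point 2: residuals K 30.2, L 22.1, M 9.8 → max 30.2 km
Point 3: residuals K 0.0, L 0.1, M 0.0 → max 0.1 km
Point 4: residuals K 67.0, L 127.2, M 188.1 → max 188.1 km
Point 5: residuals K 19.4, L 41.4, M 59.9 → max 59.9 km
Only Point 3 has all residuals ≈ 0.

Point 3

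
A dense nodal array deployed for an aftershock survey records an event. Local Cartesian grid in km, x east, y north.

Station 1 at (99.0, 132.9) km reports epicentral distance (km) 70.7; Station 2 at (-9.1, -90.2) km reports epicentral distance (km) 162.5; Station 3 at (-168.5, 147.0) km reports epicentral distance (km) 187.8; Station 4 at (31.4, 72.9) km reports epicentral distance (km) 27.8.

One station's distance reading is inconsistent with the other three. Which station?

Station 1

Solve using three stations at a time. Using Station 2, Station 3, Station 4 (subtract circle equations pairwise → linear system) gives (x, y) ≈ (3.6, 71.8).
Distances from that point to each station vs reported:
  Station 1: calculated 113.3 vs reported 70.7 → residual 42.6 km
  Station 2: calculated 162.5 vs reported 162.5 → residual 0.0 km
  Station 3: calculated 187.8 vs reported 187.8 → residual 0.0 km
  Station 4: calculated 27.8 vs reported 27.8 → residual 0.0 km
Station 2, Station 3, Station 4 are mutually consistent (residuals ≈ 0); Station 1 is off by 42.6 km.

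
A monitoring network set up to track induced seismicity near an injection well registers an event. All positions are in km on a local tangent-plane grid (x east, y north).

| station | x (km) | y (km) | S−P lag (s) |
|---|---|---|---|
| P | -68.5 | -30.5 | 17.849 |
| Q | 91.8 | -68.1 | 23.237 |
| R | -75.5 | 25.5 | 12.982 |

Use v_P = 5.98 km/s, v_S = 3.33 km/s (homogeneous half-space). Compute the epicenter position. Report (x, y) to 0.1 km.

Distance from S−P lag: d = Δt · v_P v_S / (v_P − v_S) = Δt · (5.98·3.33)/(5.98−3.33) ≈ 7.5145·Δt.
So d_P = 134.13, d_Q = 174.61, d_R = 97.55 km.
Circle about each station: (x + 68.5)² + (y + 30.5)² = 134.13²; (x − 91.8)² + (y + 68.1)² = 174.61²; (x + 75.5)² + (y − 25.5)² = 97.55².
Subtracting the P equation from the Q and R equations removes the quadratic terms:
320.6 x − 75.2 y = -5055.45
-14.0 x + 112.0 y = 9202.85
Solving the 2×2 system: x ≈ 3.6, y ≈ 82.6 km.
Check against P (with the unrounded x, y): √((x + 68.5)²+(y + 30.5)²) = 134.15 ≈ 134.13 km. ✓

3.6 km east, 82.6 km north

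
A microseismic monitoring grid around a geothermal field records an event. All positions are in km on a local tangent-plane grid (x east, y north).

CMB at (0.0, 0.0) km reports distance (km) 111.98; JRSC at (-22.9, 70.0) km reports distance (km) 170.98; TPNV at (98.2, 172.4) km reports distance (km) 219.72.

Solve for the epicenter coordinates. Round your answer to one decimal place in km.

x ≈ 101.5 km, y ≈ -47.3 km

Circle about each station: x² + y² = 111.98²; (x + 22.9)² + (y − 70.0)² = 170.98²; (x − 98.2)² + (y − 172.4)² = 219.72².
Subtracting pairs of circle equations eliminates x²+y² and gives linear equations (the radical axes):
-45.8 x + 140.0 y = -11270.23
196.4 x + 344.8 y = 3627.64
Solving the 2×2 system: x ≈ 101.5, y ≈ -47.3 km.
Check against CMB (with the unrounded x, y): √(x²+y²) = 111.98 ≈ 111.98 km. ✓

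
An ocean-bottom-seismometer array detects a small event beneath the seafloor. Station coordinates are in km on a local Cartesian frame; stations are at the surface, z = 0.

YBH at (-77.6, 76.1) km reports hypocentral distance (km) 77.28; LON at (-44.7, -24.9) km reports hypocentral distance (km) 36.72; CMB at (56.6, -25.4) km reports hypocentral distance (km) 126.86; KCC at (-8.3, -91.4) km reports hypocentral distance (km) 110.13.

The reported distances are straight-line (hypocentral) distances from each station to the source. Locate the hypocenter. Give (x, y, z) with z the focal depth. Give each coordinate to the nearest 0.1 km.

Each station gives a sphere (x−x_i)² + (y−y_i)² + z² = d_i² (stations at z=0).
Subtracting the YBH sphere from LON and CMB: z² cancels, leaving linear equations in x and y:
65.8 x − 202.0 y = -4571.03
268.4 x − 203.0 y = -18085.51
Solving: x ≈ -66.701, y ≈ 0.902 km (keep extra digits for the depth step; rounded: -66.7, 0.9).
Then from the YBH sphere: z² = 77.28² − (x + 77.6)² − (y − 76.1)² with x = -66.701, y = 0.902, so z ≈ 14.095 ≈ 14.1 km.
Check against KCC (with the unrounded solution): distance 110.13 ≈ 110.13 km. ✓

(-66.7, 0.9, 14.1)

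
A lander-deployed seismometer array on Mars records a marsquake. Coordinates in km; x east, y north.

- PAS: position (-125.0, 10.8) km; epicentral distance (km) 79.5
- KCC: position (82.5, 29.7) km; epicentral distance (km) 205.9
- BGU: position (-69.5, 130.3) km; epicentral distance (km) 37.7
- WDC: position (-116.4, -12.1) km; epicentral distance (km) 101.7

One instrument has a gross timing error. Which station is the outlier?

BGU

Solve using three stations at a time. Using PAS, KCC, WDC (subtract circle equations pairwise → linear system) gives (x, y) ≈ (-114.5, 89.5).
Distances from that point to each station vs reported:
  PAS: calculated 79.4 vs reported 79.5 → residual 0.1 km
  KCC: calculated 205.9 vs reported 205.9 → residual 0.0 km
  BGU: calculated 60.7 vs reported 37.7 → residual 23.0 km
  WDC: calculated 101.6 vs reported 101.7 → residual 0.1 km
PAS, KCC, WDC are mutually consistent (residuals ≈ 0); BGU is off by 23.0 km.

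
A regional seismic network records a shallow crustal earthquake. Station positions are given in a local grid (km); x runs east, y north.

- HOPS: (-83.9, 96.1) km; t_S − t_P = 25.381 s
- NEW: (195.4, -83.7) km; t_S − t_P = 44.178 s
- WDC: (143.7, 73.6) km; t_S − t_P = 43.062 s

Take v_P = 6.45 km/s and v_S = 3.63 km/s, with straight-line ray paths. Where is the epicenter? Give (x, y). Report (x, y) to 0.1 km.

x ≈ -171.2 km, y ≈ -95.7 km

Distance from S−P lag: d = Δt · v_P v_S / (v_P − v_S) = Δt · (6.45·3.63)/(6.45−3.63) ≈ 8.3027·Δt.
So d_HOPS = 210.73, d_NEW = 366.79, d_WDC = 357.53 km.
Circle about each station: (x + 83.9)² + (y − 96.1)² = 210.73²; (x − 195.4)² + (y + 83.7)² = 366.79²; (x − 143.7)² + (y − 73.6)² = 357.53².
Subtracting the HOPS equation from the NEW and WDC equations removes the quadratic terms:
558.6 x − 359.6 y = -61215.34
455.2 x − 45.0 y = -73628.34
Solving the 2×2 system: x ≈ -171.2, y ≈ -95.7 km.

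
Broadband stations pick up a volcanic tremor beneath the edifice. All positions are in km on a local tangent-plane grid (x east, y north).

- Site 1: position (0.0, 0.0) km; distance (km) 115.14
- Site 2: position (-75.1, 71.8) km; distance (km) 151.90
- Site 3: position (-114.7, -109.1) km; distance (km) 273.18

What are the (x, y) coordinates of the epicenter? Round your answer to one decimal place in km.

(76.1, 86.4)

Circle about each station: x² + y² = 115.14²; (x + 75.1)² + (y − 71.8)² = 151.90²; (x + 114.7)² + (y + 109.1)² = 273.18².
Subtracting the Site 1 equation from the Site 2 and Site 3 equations removes the quadratic terms:
-150.2 x + 143.6 y = 978.86
-229.4 x − 218.2 y = -36311.19
Solving the 2×2 system: x ≈ 76.1, y ≈ 86.4 km.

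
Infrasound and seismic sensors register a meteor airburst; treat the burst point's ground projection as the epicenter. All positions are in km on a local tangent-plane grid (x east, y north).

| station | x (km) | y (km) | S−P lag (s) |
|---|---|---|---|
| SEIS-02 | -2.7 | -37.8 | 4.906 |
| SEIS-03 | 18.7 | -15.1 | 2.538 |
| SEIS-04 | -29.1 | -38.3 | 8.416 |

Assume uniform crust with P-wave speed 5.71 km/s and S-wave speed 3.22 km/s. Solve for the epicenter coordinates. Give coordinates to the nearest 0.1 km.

(32.2, -28.1)

Distance from S−P lag: d = Δt · v_P v_S / (v_P − v_S) = Δt · (5.71·3.22)/(5.71−3.22) ≈ 7.3840·Δt.
So d_SEIS-02 = 36.23, d_SEIS-03 = 18.74, d_SEIS-04 = 62.14 km.
Circle about each station: (x + 2.7)² + (y + 37.8)² = 36.23²; (x − 18.7)² + (y + 15.1)² = 18.74²; (x + 29.1)² + (y + 38.3)² = 62.14².
Subtracting pairs of circle equations eliminates x²+y² and gives linear equations (the radical axes):
42.8 x + 45.4 y = 103.00
-52.8 x − 1.0 y = -1671.20
Solving the 2×2 system: x ≈ 32.2, y ≈ -28.1 km.
Check against SEIS-02 (with the unrounded x, y): √((x + 2.7)²+(y + 37.8)²) = 36.21 ≈ 36.23 km. ✓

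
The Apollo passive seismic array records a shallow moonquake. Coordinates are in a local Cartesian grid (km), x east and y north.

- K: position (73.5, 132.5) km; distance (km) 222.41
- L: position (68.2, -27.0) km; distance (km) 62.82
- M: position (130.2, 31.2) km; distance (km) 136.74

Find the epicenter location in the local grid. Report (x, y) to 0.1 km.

66.5 km east, -89.8 km north

Circle about each station: (x − 73.5)² + (y − 132.5)² = 222.41²; (x − 68.2)² + (y + 27.0)² = 62.82²; (x − 130.2)² + (y − 31.2)² = 136.74².
Subtracting pairs of circle equations eliminates x²+y² and gives linear equations (the radical axes):
-10.6 x − 319.0 y = 27941.60
113.4 x − 202.6 y = 25735.36
Solving the 2×2 system: x ≈ 66.5, y ≈ -89.8 km.
Check against K (with the unrounded x, y): √((x − 73.5)²+(y − 132.5)²) = 222.41 ≈ 222.41 km. ✓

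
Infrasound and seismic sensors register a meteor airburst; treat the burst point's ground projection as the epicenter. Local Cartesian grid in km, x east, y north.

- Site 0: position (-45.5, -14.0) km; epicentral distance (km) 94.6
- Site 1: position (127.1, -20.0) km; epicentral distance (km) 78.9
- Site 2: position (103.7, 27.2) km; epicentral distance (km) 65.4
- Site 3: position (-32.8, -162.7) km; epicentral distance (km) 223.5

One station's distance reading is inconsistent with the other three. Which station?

Site 3

Solve using three stations at a time. Using Site 0, Site 1, Site 2 (subtract circle equations pairwise → linear system) gives (x, y) ≈ (49.0, -8.7).
Distances from that point to each station vs reported:
  Site 0: calculated 94.6 vs reported 94.6 → residual 0.0 km
  Site 1: calculated 78.9 vs reported 78.9 → residual 0.0 km
  Site 2: calculated 65.4 vs reported 65.4 → residual 0.0 km
  Site 3: calculated 174.4 vs reported 223.5 → residual 49.1 km
Site 0, Site 1, Site 2 are mutually consistent (residuals ≈ 0); Site 3 is off by 49.1 km.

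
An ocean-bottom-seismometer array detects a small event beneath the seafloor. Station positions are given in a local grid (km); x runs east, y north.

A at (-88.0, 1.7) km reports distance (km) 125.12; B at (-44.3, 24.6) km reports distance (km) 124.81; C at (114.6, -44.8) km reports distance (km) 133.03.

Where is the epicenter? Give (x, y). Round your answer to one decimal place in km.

-8.6 km east, -95.0 km north

Circle about each station: (x + 88.0)² + (y − 1.7)² = 125.12²; (x + 44.3)² + (y − 24.6)² = 124.81²; (x − 114.6)² + (y + 44.8)² = 133.03².
Subtracting pairs of circle equations eliminates x²+y² and gives linear equations (the radical axes):
87.4 x + 45.8 y = -5101.76
405.2 x − 93.0 y = 5351.34
Solving the 2×2 system: x ≈ -8.6, y ≈ -95.0 km.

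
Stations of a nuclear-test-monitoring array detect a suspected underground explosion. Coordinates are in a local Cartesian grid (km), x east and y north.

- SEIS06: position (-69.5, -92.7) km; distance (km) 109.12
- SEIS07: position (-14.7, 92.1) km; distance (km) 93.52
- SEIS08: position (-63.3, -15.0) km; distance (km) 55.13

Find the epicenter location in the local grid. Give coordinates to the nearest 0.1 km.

Circle about each station: (x + 69.5)² + (y + 92.7)² = 109.12²; (x + 14.7)² + (y − 92.1)² = 93.52²; (x + 63.3)² + (y + 15.0)² = 55.13².
Subtracting the SEIS06 equation from the SEIS07 and SEIS08 equations removes the quadratic terms:
109.6 x + 369.6 y = -1563.86
12.4 x + 155.4 y = -323.79
Solving the 2×2 system: x ≈ -9.9, y ≈ -1.3 km.

(-9.9, -1.3)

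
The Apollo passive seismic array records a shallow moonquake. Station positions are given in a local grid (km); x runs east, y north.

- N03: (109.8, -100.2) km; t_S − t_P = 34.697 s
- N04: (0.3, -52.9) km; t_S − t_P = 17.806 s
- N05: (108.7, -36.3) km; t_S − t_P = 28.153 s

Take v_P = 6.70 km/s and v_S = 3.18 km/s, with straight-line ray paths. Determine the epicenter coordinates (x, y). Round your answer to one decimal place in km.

Distance from S−P lag: d = Δt · v_P v_S / (v_P − v_S) = Δt · (6.70·3.18)/(6.70−3.18) ≈ 6.0528·Δt.
So d_N03 = 210.02, d_N04 = 107.78, d_N05 = 170.41 km.
Circle about each station: (x − 109.8)² + (y + 100.2)² = 210.02²; (x − 0.3)² + (y + 52.9)² = 107.78²; (x − 108.7)² + (y + 36.3)² = 170.41².
Subtracting the N03 equation from the N04 and N05 equations removes the quadratic terms:
-219.0 x + 94.6 y = 13194.29
-2.2 x + 127.8 y = 6106.13
Solving the 2×2 system: x ≈ -39.9, y ≈ 47.1 km.

-39.9 km east, 47.1 km north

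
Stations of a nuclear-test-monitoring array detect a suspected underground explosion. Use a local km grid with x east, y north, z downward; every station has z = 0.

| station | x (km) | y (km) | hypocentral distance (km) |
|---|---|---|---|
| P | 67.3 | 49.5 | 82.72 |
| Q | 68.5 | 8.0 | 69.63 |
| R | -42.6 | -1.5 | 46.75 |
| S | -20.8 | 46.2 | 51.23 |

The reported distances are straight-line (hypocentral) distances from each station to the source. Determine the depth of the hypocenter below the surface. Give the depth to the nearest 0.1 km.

Each station gives a sphere (x−x_i)² + (y−y_i)² + z² = d_i² (stations at z=0).
Subtracting the P sphere from Q and R: z² cancels, leaving linear equations in x and y:
2.4 x − 83.0 y = -229.03
-219.8 x − 102.0 y = -505.49
Solving: x ≈ 1.006, y ≈ 2.788 km (keep extra digits for the depth step; rounded: 1.0, 2.8).
Then from the P sphere: z² = 82.72² − (x − 67.3)² − (y − 49.5)² with x = 1.006, y = 2.788, so z ≈ 16.300 ≈ 16.3 km.

16.3 km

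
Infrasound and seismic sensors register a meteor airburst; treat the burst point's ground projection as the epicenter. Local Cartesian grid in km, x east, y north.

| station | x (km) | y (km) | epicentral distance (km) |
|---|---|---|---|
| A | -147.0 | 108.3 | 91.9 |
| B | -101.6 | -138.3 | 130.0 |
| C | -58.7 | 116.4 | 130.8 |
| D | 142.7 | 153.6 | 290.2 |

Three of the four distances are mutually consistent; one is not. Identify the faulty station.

A

Solve using three stations at a time. Using B, C, D (subtract circle equations pairwise → linear system) gives (x, y) ≈ (-98.1, -8.3).
Distances from that point to each station vs reported:
  A: calculated 126.5 vs reported 91.9 → residual 34.6 km
  B: calculated 130.0 vs reported 130.0 → residual 0.0 km
  C: calculated 130.8 vs reported 130.8 → residual 0.0 km
  D: calculated 290.2 vs reported 290.2 → residual 0.0 km
B, C, D are mutually consistent (residuals ≈ 0); A is off by 34.6 km.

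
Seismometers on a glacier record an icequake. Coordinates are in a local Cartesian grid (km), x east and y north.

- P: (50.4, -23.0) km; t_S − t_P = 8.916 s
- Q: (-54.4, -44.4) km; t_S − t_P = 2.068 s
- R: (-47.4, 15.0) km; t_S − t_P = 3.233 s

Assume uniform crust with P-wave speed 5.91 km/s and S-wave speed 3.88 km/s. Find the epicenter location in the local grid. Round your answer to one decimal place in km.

Distance from S−P lag: d = Δt · v_P v_S / (v_P − v_S) = Δt · (5.91·3.88)/(5.91−3.88) ≈ 11.2960·Δt.
So d_P = 100.71, d_Q = 23.36, d_R = 36.52 km.
Circle about each station: (x − 50.4)² + (y + 23.0)² = 100.71²; (x + 54.4)² + (y + 44.4)² = 23.36²; (x + 47.4)² + (y − 15.0)² = 36.52².
Subtracting pairs of circle equations eliminates x²+y² and gives linear equations (the radical axes):
-209.6 x − 42.8 y = 11458.37
-195.6 x + 76.0 y = 8211.39
Solving the 2×2 system: x ≈ -50.3, y ≈ -21.4 km.

x ≈ -50.3 km, y ≈ -21.4 km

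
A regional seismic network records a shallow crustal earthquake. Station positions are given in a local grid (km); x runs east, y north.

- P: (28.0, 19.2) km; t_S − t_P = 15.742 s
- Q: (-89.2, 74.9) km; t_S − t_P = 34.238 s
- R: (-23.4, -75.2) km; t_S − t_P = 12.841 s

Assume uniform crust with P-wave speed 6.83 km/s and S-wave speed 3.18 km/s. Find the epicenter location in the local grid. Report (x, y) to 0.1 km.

(52.9, -71.1)

Distance from S−P lag: d = Δt · v_P v_S / (v_P − v_S) = Δt · (6.83·3.18)/(6.83−3.18) ≈ 5.9505·Δt.
So d_P = 93.67, d_Q = 203.73, d_R = 76.41 km.
Circle about each station: (x − 28.0)² + (y − 19.2)² = 93.67²; (x + 89.2)² + (y − 74.9)² = 203.73²; (x + 23.4)² + (y + 75.2)² = 76.41².
Subtracting the P equation from the Q and R equations removes the quadratic terms:
-234.4 x + 111.4 y = -20317.83
-102.8 x − 188.8 y = 7985.54
Solving the 2×2 system: x ≈ 52.9, y ≈ -71.1 km.
Check against P (with the unrounded x, y): √((x − 28.0)²+(y − 19.2)²) = 93.66 ≈ 93.67 km. ✓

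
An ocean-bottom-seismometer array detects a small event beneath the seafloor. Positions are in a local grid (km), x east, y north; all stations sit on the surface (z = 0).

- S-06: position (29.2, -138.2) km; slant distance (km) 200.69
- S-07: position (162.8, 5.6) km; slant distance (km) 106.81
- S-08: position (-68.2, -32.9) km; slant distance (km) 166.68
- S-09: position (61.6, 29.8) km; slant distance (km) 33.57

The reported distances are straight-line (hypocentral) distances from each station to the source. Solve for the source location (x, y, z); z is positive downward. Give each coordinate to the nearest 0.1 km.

x ≈ 70.9 km, y ≈ 57.4 km, depth ≈ 16.7 km

Each station gives a sphere (x−x_i)² + (y−y_i)² + z² = d_i² (stations at z=0).
Subtracting the S-06 sphere from S-07 and S-08: z² cancels, leaving linear equations in x and y:
267.2 x + 287.6 y = 35451.42
-194.8 x + 210.6 y = -1723.98
Solving: x ≈ 70.900, y ≈ 57.395 km (keep extra digits for the depth step; rounded: 70.9, 57.4).
Then from the S-06 sphere: z² = 200.69² − (x − 29.2)² − (y + 138.2)² with x = 70.900, y = 57.395, so z ≈ 16.739 ≈ 16.7 km.
Check against S-09 (with the unrounded solution): distance 33.59 ≈ 33.57 km. ✓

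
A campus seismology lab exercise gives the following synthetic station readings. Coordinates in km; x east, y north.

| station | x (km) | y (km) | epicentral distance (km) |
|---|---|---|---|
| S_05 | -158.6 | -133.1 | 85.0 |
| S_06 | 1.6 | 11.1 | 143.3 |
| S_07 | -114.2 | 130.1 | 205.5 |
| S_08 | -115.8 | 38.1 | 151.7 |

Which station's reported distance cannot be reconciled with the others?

Solve using three stations at a time. Using S_05, S_06, S_08 (subtract circle equations pairwise → linear system) gives (x, y) ≈ (-77.2, -108.6).
Distances from that point to each station vs reported:
  S_05: calculated 85.0 vs reported 85.0 → residual 0.0 km
  S_06: calculated 143.3 vs reported 143.3 → residual 0.0 km
  S_07: calculated 241.6 vs reported 205.5 → residual 36.1 km
  S_08: calculated 151.7 vs reported 151.7 → residual 0.0 km
S_05, S_06, S_08 are mutually consistent (residuals ≈ 0); S_07 is off by 36.1 km.

S_07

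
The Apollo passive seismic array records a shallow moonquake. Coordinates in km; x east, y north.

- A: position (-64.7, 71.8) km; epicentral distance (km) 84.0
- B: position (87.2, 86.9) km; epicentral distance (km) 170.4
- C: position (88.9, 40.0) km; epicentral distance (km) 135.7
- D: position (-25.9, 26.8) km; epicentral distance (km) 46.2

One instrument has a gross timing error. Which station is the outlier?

Solve using three stations at a time. Using A, B, D (subtract circle equations pairwise → linear system) gives (x, y) ≈ (-52.1, -11.2).
Distances from that point to each station vs reported:
  A: calculated 84.0 vs reported 84.0 → residual 0.0 km
  B: calculated 170.4 vs reported 170.4 → residual 0.0 km
  C: calculated 150.0 vs reported 135.7 → residual 14.3 km
  D: calculated 46.2 vs reported 46.2 → residual 0.0 km
A, B, D are mutually consistent (residuals ≈ 0); C is off by 14.3 km.

C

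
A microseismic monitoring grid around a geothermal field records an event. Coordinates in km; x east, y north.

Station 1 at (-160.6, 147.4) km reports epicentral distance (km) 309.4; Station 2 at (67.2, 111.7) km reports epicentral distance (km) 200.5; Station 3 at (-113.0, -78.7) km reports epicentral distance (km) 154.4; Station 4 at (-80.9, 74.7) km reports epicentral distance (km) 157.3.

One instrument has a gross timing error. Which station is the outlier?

Solve using three stations at a time. Using Station 1, Station 2, Station 3 (subtract circle equations pairwise → linear system) gives (x, y) ≈ (41.2, -87.1).
Distances from that point to each station vs reported:
  Station 1: calculated 309.4 vs reported 309.4 → residual 0.0 km
  Station 2: calculated 200.5 vs reported 200.5 → residual 0.0 km
  Station 3: calculated 154.5 vs reported 154.4 → residual 0.1 km
  Station 4: calculated 202.8 vs reported 157.3 → residual 45.5 km
Station 1, Station 2, Station 3 are mutually consistent (residuals ≈ 0); Station 4 is off by 45.5 km.

Station 4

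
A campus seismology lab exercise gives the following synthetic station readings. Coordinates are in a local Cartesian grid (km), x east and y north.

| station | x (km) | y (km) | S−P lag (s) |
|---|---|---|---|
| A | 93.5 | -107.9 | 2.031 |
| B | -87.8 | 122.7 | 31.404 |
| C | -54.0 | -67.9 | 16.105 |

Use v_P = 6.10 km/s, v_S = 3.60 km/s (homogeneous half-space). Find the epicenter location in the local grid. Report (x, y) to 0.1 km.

Distance from S−P lag: d = Δt · v_P v_S / (v_P − v_S) = Δt · (6.10·3.60)/(6.10−3.60) ≈ 8.7840·Δt.
So d_A = 17.84, d_B = 275.85, d_C = 141.47 km.
Circle about each station: (x − 93.5)² + (y + 107.9)² = 17.84²; (x + 87.8)² + (y − 122.7)² = 275.85²; (x + 54.0)² + (y + 67.9)² = 141.47².
Subtracting pairs of circle equations eliminates x²+y² and gives linear equations (the radical axes):
-362.6 x + 461.2 y = -73395.49
-295.0 x + 80.0 y = -32553.75
Solving the 2×2 system: x ≈ 85.4, y ≈ -92.0 km.

x ≈ 85.4 km, y ≈ -92.0 km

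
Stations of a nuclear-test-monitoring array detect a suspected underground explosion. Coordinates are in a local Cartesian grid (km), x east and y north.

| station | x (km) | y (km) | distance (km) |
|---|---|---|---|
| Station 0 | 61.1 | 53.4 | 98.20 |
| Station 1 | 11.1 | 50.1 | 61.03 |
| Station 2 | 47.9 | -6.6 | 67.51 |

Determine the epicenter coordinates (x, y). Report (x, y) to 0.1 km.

-19.5 km east, -2.7 km north

Circle about each station: (x − 61.1)² + (y − 53.4)² = 98.20²; (x − 11.1)² + (y − 50.1)² = 61.03²; (x − 47.9)² + (y + 6.6)² = 67.51².
Subtracting the Station 0 equation from the Station 1 and Station 2 equations removes the quadratic terms:
-100.0 x − 6.6 y = 1967.03
-26.4 x − 120.0 y = 838.84
Solving the 2×2 system: x ≈ -19.5, y ≈ -2.7 km.
Check against Station 0 (with the unrounded x, y): √((x − 61.1)²+(y − 53.4)²) = 98.20 ≈ 98.20 km. ✓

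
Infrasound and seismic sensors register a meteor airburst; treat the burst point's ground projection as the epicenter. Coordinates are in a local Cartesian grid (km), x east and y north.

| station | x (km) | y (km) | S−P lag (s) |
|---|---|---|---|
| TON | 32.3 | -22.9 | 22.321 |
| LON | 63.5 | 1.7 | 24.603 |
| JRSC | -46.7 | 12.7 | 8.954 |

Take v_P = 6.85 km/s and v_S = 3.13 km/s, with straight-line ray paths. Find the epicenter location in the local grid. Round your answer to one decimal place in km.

Distance from S−P lag: d = Δt · v_P v_S / (v_P − v_S) = Δt · (6.85·3.13)/(6.85−3.13) ≈ 5.7636·Δt.
So d_TON = 128.65, d_LON = 141.80, d_JRSC = 51.61 km.
Circle about each station: (x − 32.3)² + (y + 22.9)² = 128.65²; (x − 63.5)² + (y − 1.7)² = 141.80²; (x + 46.7)² + (y − 12.7)² = 51.61².
Subtracting the TON equation from the LON and JRSC equations removes the quadratic terms:
62.4 x + 49.2 y = -1088.98
-158.0 x + 71.2 y = 14661.71
Solving the 2×2 system: x ≈ -65.4, y ≈ 60.8 km.
Check against TON (with the unrounded x, y): √((x − 32.3)²+(y + 22.9)²) = 128.65 ≈ 128.65 km. ✓

x ≈ -65.4 km, y ≈ 60.8 km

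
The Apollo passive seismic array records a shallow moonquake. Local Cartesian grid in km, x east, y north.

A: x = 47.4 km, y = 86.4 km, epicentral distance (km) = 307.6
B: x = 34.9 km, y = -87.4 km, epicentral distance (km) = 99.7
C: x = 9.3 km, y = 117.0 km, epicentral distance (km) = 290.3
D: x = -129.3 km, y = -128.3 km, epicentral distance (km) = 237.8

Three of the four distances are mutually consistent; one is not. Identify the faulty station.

Solve using three stations at a time. Using B, C, D (subtract circle equations pairwise → linear system) gives (x, y) ≈ (106.8, -156.4).
Distances from that point to each station vs reported:
  A: calculated 250.0 vs reported 307.6 → residual 57.6 km
  B: calculated 99.7 vs reported 99.7 → residual 0.0 km
  C: calculated 290.3 vs reported 290.3 → residual 0.0 km
  D: calculated 237.8 vs reported 237.8 → residual 0.0 km
B, C, D are mutually consistent (residuals ≈ 0); A is off by 57.6 km.

A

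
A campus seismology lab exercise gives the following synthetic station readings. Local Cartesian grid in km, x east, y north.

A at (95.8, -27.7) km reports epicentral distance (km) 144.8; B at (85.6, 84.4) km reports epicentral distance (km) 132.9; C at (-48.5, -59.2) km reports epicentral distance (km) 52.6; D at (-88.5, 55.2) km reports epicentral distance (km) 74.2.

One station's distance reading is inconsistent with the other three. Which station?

Solve using three stations at a time. Using A, C, D (subtract circle equations pairwise → linear system) gives (x, y) ≈ (-47.5, -6.6).
Distances from that point to each station vs reported:
  A: calculated 144.8 vs reported 144.8 → residual 0.0 km
  B: calculated 161.2 vs reported 132.9 → residual 28.3 km
  C: calculated 52.6 vs reported 52.6 → residual 0.0 km
  D: calculated 74.2 vs reported 74.2 → residual 0.0 km
A, C, D are mutually consistent (residuals ≈ 0); B is off by 28.3 km.

B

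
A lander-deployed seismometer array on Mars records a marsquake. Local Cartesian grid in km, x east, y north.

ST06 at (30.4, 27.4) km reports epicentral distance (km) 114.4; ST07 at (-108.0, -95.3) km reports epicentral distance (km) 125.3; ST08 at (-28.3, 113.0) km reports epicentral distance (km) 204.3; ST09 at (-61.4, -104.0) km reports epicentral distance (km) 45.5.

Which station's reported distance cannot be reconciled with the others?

Solve using three stations at a time. Using ST06, ST07, ST08 (subtract circle equations pairwise → linear system) gives (x, y) ≈ (17.0, -86.2).
Distances from that point to each station vs reported:
  ST06: calculated 114.4 vs reported 114.4 → residual 0.0 km
  ST07: calculated 125.3 vs reported 125.3 → residual 0.0 km
  ST08: calculated 204.3 vs reported 204.3 → residual 0.0 km
  ST09: calculated 80.4 vs reported 45.5 → residual 34.9 km
ST06, ST07, ST08 are mutually consistent (residuals ≈ 0); ST09 is off by 34.9 km.

ST09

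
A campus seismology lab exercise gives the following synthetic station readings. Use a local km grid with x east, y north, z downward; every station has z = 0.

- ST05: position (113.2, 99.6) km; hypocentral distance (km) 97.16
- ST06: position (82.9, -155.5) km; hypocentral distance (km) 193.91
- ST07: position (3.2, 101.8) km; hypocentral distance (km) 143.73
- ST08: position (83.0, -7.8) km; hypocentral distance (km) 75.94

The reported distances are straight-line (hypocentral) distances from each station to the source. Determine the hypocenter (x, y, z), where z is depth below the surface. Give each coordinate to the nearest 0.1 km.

Each station gives a sphere (x−x_i)² + (y−y_i)² + z² = d_i² (stations at z=0).
Subtracting the ST05 sphere from ST06 and ST07: z² cancels, leaving linear equations in x and y:
-60.6 x − 510.2 y = -19842.76
-220.0 x + 4.4 y = -23579.17
Solving: x ≈ 107.700, y ≈ 26.100 km (keep extra digits for the depth step; rounded: 107.7, 26.1).
Then from the ST05 sphere: z² = 97.16² − (x − 113.2)² − (y − 99.6)² with x = 107.700, y = 26.100, so z ≈ 63.305 ≈ 63.3 km.
Check against ST08 (with the unrounded solution): distance 75.94 ≈ 75.94 km. ✓

x ≈ 107.7 km, y ≈ 26.1 km, depth ≈ 63.3 km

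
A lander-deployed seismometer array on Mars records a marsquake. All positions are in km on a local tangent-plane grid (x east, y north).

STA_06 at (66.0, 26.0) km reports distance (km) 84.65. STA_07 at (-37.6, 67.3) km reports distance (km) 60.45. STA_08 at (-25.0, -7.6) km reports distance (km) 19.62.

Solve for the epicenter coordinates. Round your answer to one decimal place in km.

Circle about each station: (x − 66.0)² + (y − 26.0)² = 84.65²; (x + 37.6)² + (y − 67.3)² = 60.45²; (x + 25.0)² + (y + 7.6)² = 19.62².
Subtracting the STA_06 equation from the STA_07 and STA_08 equations removes the quadratic terms:
-207.2 x + 82.6 y = 4422.47
-182.0 x − 67.2 y = 2431.44
Solving the 2×2 system: x ≈ -17.2, y ≈ 10.4 km.

(-17.2, 10.4)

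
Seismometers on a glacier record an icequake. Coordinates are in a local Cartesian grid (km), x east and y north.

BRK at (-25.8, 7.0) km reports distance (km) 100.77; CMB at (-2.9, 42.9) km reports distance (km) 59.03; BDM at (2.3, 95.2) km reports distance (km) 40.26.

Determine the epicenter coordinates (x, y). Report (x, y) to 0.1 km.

Circle about each station: (x + 25.8)² + (y − 7.0)² = 100.77²; (x + 2.9)² + (y − 42.9)² = 59.03²; (x − 2.3)² + (y − 95.2)² = 40.26².
Subtracting pairs of circle equations eliminates x²+y² and gives linear equations (the radical axes):
45.8 x + 71.8 y = 7804.23
56.2 x + 176.4 y = 16887.42
Solving the 2×2 system: x ≈ 40.6, y ≈ 82.8 km.
Check against BRK (with the unrounded x, y): √((x + 25.8)²+(y − 7.0)²) = 100.77 ≈ 100.77 km. ✓

x ≈ 40.6 km, y ≈ 82.8 km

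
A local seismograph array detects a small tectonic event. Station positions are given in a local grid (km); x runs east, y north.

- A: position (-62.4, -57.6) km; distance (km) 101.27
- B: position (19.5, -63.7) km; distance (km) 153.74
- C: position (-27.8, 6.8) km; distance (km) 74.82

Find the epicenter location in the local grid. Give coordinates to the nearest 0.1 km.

Circle about each station: (x + 62.4)² + (y + 57.6)² = 101.27²; (x − 19.5)² + (y + 63.7)² = 153.74²; (x + 27.8)² + (y − 6.8)² = 74.82².
Subtracting the A equation from the B and C equations removes the quadratic terms:
163.8 x − 12.2 y = -16153.95
69.2 x + 128.8 y = -1734.86
Solving the 2×2 system: x ≈ -95.8, y ≈ 38.0 km.
Check against A (with the unrounded x, y): √((x + 62.4)²+(y + 57.6)²) = 101.26 ≈ 101.27 km. ✓

(-95.8, 38.0)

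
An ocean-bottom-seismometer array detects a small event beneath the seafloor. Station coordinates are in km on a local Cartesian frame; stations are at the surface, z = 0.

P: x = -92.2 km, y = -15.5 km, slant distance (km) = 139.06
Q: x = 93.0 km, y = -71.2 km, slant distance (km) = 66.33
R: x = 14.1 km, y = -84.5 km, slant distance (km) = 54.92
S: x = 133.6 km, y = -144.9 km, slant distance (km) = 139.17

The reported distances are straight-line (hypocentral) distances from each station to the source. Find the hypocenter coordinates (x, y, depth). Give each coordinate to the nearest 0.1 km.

Each station gives a sphere (x−x_i)² + (y−y_i)² + z² = d_i² (stations at z=0).
Subtracting the P sphere from Q and R: z² cancels, leaving linear equations in x and y:
370.4 x − 111.4 y = 19915.36
212.6 x − 138.0 y = 14919.45
Solving: x ≈ 39.600, y ≈ -47.105 km (keep extra digits for the depth step; rounded: 39.6, -47.1).
Then from the P sphere: z² = 139.06² − (x + 92.2)² − (y + 15.5)² with x = 39.600, y = -47.105, so z ≈ 31.106 ≈ 31.1 km.

x ≈ 39.6 km, y ≈ -47.1 km, depth ≈ 31.1 km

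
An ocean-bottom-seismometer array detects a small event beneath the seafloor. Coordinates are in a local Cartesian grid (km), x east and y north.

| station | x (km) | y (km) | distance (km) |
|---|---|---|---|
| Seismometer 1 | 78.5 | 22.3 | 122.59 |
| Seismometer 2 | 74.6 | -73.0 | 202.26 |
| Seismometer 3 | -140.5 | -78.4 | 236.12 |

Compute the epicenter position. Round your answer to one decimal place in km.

Circle about each station: (x − 78.5)² + (y − 22.3)² = 122.59²; (x − 74.6)² + (y + 73.0)² = 202.26²; (x + 140.5)² + (y + 78.4)² = 236.12².
Subtracting the Seismometer 1 equation from the Seismometer 2 and Seismometer 3 equations removes the quadratic terms:
-7.8 x − 190.6 y = -21646.18
-438.0 x − 201.4 y = -21497.08
Solving the 2×2 system: x ≈ -3.2, y ≈ 113.7 km.

-3.2 km east, 113.7 km north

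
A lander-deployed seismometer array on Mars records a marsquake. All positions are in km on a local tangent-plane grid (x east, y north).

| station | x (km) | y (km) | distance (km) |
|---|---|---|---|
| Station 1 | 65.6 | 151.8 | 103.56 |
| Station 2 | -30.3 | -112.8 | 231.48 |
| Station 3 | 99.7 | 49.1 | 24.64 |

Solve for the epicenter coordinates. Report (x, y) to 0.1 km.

Circle about each station: (x − 65.6)² + (y − 151.8)² = 103.56²; (x + 30.3)² + (y + 112.8)² = 231.48²; (x − 99.7)² + (y − 49.1)² = 24.64².
Subtracting the Station 1 equation from the Station 2 and Station 3 equations removes the quadratic terms:
-191.8 x − 529.2 y = -56562.99
68.2 x − 205.4 y = -4878.16
Solving the 2×2 system: x ≈ 119.7, y ≈ 63.5 km.

(119.7, 63.5)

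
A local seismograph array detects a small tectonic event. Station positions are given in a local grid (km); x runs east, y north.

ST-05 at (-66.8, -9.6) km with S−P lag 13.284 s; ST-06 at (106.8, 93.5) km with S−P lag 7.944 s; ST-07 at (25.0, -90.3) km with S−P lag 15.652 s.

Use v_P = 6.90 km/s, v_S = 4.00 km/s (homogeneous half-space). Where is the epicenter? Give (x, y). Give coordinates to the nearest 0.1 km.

(40.1, 57.9)

Distance from S−P lag: d = Δt · v_P v_S / (v_P − v_S) = Δt · (6.90·4.00)/(6.90−4.00) ≈ 9.5172·Δt.
So d_ST-05 = 126.43, d_ST-06 = 75.60, d_ST-07 = 148.96 km.
Circle about each station: (x + 66.8)² + (y + 9.6)² = 126.43²; (x − 106.8)² + (y − 93.5)² = 75.60²; (x − 25.0)² + (y + 90.3)² = 148.96².
Subtracting pairs of circle equations eliminates x²+y² and gives linear equations (the radical axes):
347.2 x + 206.2 y = 25863.27
183.6 x − 161.4 y = -1979.85
Solving the 2×2 system: x ≈ 40.1, y ≈ 57.9 km.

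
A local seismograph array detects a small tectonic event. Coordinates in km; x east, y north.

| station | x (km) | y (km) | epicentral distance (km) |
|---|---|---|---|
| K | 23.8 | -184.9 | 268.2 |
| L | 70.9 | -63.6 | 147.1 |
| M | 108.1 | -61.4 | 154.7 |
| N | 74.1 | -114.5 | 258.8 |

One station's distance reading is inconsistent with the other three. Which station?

Solve using three stations at a time. Using K, L, M (subtract circle equations pairwise → linear system) gives (x, y) ≈ (50.1, 82.0).
Distances from that point to each station vs reported:
  K: calculated 268.2 vs reported 268.2 → residual 0.0 km
  L: calculated 147.1 vs reported 147.1 → residual 0.0 km
  M: calculated 154.7 vs reported 154.7 → residual 0.0 km
  N: calculated 197.9 vs reported 258.8 → residual 60.9 km
K, L, M are mutually consistent (residuals ≈ 0); N is off by 60.9 km.

N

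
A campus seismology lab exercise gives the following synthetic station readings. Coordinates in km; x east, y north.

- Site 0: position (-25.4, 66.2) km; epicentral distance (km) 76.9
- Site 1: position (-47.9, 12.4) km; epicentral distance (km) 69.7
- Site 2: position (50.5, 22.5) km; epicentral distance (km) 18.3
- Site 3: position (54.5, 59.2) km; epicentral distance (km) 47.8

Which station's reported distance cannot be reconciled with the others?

Site 1

Solve using three stations at a time. Using Site 0, Site 2, Site 3 (subtract circle equations pairwise → linear system) gives (x, y) ≈ (33.2, 16.4).
Distances from that point to each station vs reported:
  Site 0: calculated 76.9 vs reported 76.9 → residual 0.0 km
  Site 1: calculated 81.2 vs reported 69.7 → residual 11.5 km
  Site 2: calculated 18.3 vs reported 18.3 → residual 0.0 km
  Site 3: calculated 47.8 vs reported 47.8 → residual 0.0 km
Site 0, Site 2, Site 3 are mutually consistent (residuals ≈ 0); Site 1 is off by 11.5 km.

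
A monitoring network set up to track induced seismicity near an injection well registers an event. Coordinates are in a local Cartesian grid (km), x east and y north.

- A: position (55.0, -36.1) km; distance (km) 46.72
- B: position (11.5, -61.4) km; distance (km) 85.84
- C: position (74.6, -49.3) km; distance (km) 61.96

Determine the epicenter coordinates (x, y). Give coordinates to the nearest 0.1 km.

(58.4, 10.5)

Circle about each station: (x − 55.0)² + (y + 36.1)² = 46.72²; (x − 11.5)² + (y + 61.4)² = 85.84²; (x − 74.6)² + (y + 49.3)² = 61.96².
Subtracting the A equation from the B and C equations removes the quadratic terms:
-87.0 x − 50.6 y = -5611.75
39.2 x − 26.4 y = 2011.16
Solving the 2×2 system: x ≈ 58.4, y ≈ 10.5 km.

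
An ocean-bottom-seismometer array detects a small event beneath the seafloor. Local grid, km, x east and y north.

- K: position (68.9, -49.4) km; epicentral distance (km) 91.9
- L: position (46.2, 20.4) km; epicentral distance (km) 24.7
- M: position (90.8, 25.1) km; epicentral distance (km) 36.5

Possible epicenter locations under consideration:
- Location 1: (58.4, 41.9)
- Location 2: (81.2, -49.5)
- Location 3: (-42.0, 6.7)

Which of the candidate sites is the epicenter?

For each candidate, compare |candidate − station| to the reported distance:
Location 1: residuals K 0.0, L 0.0, M 0.0 → max 0.0 km
Location 2: residuals K 79.6, L 53.5, M 38.7 → max 79.6 km
Location 3: residuals K 32.4, L 64.6, M 97.6 → max 97.6 km
Only Location 1 has all residuals ≈ 0.

Location 1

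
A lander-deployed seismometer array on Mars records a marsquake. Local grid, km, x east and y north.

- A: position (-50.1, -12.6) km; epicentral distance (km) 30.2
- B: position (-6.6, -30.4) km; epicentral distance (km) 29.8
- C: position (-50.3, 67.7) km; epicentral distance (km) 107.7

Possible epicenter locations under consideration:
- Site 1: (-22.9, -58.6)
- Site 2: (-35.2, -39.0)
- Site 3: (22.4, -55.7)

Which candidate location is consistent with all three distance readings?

Site 2

For each candidate, compare |candidate − station| to the reported distance:
Site 1: residuals A 23.2, B 2.8, C 21.5 → max 23.2 km
Site 2: residuals A 0.1, B 0.1, C 0.1 → max 0.1 km
Site 3: residuals A 54.1, B 8.7, C 35.5 → max 54.1 km
Only Site 2 has all residuals ≈ 0.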